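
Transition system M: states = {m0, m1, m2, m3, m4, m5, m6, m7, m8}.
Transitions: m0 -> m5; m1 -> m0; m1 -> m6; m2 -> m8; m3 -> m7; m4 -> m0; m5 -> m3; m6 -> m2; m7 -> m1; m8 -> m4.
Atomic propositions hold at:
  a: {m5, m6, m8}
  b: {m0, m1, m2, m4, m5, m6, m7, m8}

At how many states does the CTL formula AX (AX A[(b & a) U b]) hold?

8

Sat(b & a) = {m5, m6, m8}
A[(b & a) U b]: least fixpoint, start Z0 = Sat(b) = {m0, m1, m2, m4, m5, m6, m7, m8}, add states in Sat(b & a) with every successor in Z. Already a fixed point.
Sat(A[(b & a) U b]) = {m0, m1, m2, m4, m5, m6, m7, m8}
Sat(AX A[(b & a) U b]) = {s : every successor in {m0, m1, m2, m4, m5, m6, m7, m8}} = {m0, m1, m2, m3, m4, m6, m7, m8}
Sat(AX (AX A[(b & a) U b])) = {s : every successor in {m0, m1, m2, m3, m4, m6, m7, m8}} = {m1, m2, m3, m4, m5, m6, m7, m8}
|Sat(AX (AX A[(b & a) U b]))| = |{m1, m2, m3, m4, m5, m6, m7, m8}| = 8.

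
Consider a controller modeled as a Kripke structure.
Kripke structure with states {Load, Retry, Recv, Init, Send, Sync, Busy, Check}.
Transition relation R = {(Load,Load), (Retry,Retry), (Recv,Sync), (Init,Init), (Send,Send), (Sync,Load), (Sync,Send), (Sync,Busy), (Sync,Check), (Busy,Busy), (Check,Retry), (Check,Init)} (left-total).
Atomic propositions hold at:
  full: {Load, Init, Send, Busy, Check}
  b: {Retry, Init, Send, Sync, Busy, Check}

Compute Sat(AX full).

{Load, Init, Send, Sync, Busy}

Sat(AX full) = {s : every successor in {Load, Init, Send, Busy, Check}} = {Load, Init, Send, Sync, Busy}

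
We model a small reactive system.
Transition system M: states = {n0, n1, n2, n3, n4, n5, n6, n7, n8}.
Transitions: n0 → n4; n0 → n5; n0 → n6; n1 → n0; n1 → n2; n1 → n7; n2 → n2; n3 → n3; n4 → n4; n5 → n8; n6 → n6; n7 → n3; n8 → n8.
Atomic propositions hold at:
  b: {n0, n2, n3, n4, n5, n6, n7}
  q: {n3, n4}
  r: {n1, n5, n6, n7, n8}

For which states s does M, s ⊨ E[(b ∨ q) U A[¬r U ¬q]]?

{n0, n1, n2, n5, n6, n7, n8}

Sat(b ∨ q) = {n0, n2, n3, n4, n5, n6, n7}
Sat(¬r) = {n0, n2, n3, n4}
Sat(¬q) = {n0, n1, n2, n5, n6, n7, n8}
A[¬r U ¬q]: least fixpoint, start Z0 = Sat(¬q) = {n0, n1, n2, n5, n6, n7, n8}, add states in Sat(¬r) with every successor in Z. Already a fixed point.
Sat(A[¬r U ¬q]) = {n0, n1, n2, n5, n6, n7, n8}
E[(b ∨ q) U A[¬r U ¬q]]: least fixpoint, start Z0 = Sat(A[¬r U ¬q]) = {n0, n1, n2, n5, n6, n7, n8}, add states in Sat(b ∨ q) with some successor in Z. Already a fixed point.
Sat(E[(b ∨ q) U A[¬r U ¬q]]) = {n0, n1, n2, n5, n6, n7, n8}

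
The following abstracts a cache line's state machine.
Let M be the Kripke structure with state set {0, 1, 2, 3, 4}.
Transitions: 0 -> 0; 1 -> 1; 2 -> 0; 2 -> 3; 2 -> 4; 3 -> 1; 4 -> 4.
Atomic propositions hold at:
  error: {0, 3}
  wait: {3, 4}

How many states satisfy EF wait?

EF wait: least fixpoint, start Z0 = {3, 4}, add states with some successor in Z. Z1 = {2, 3, 4}; fixed.
Sat(EF wait) = {2, 3, 4}
|Sat(EF wait)| = |{2, 3, 4}| = 3.

3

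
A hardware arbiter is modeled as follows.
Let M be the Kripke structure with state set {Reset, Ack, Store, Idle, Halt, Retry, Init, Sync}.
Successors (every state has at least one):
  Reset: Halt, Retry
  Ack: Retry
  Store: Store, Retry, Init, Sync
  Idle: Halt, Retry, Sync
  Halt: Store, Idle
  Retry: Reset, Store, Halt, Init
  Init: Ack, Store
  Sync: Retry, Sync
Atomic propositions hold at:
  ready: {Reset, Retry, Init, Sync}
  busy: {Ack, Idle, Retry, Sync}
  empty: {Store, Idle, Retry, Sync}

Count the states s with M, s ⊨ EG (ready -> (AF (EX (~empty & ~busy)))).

Sat(~empty) = {Reset, Ack, Halt, Init}
Sat(~busy) = {Reset, Store, Halt, Init}
Sat(~empty & ~busy) = {Reset, Halt, Init}
Sat(EX (~empty & ~busy)) = {s : some successor in {Reset, Halt, Init}} = {Reset, Store, Idle, Retry}
AF (EX (~empty & ~busy)): least fixpoint, start Z0 = {Reset, Store, Idle, Retry}, add states with every successor in Z. Z1 = {Reset, Ack, Store, Idle, Halt, Retry}; Z2 = {Reset, Ack, Store, Idle, Halt, Retry, Init}; fixed.
Sat(AF (EX (~empty & ~busy))) = {Reset, Ack, Store, Idle, Halt, Retry, Init}
Sat(ready -> (AF (EX (~empty & ~busy)))) = {Reset, Ack, Store, Idle, Halt, Retry, Init}
EG (ready -> (AF (EX (~empty & ~busy)))): greatest fixpoint, start Z0 = {Reset, Ack, Store, Idle, Halt, Retry, Init}, keep only states in Sat with some successor in Z. Already a fixed point.
Sat(EG (ready -> (AF (EX (~empty & ~busy))))) = {Reset, Ack, Store, Idle, Halt, Retry, Init}
|Sat(EG (ready -> (AF (EX (~empty & ~busy)))))| = |{Reset, Ack, Store, Idle, Halt, Retry, Init}| = 7.

7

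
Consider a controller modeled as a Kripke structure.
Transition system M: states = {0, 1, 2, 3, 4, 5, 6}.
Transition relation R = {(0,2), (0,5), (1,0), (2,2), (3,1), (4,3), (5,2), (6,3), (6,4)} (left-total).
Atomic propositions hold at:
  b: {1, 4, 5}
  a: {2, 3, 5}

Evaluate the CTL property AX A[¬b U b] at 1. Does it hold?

No

Sat(¬b) = {0, 2, 3, 6}
A[¬b U b]: least fixpoint, start Z0 = Sat(b) = {1, 4, 5}, add states in Sat(¬b) with every successor in Z. Z1 = {1, 3, 4, 5}; Z2 = {1, 3, 4, 5, 6}; fixed.
Sat(A[¬b U b]) = {1, 3, 4, 5, 6}
Sat(AX A[¬b U b]) = {s : every successor in {1, 3, 4, 5, 6}} = {3, 4, 6}
1 ∉ Sat(AX A[¬b U b]) = {3, 4, 6}, so the formula does not hold at 1.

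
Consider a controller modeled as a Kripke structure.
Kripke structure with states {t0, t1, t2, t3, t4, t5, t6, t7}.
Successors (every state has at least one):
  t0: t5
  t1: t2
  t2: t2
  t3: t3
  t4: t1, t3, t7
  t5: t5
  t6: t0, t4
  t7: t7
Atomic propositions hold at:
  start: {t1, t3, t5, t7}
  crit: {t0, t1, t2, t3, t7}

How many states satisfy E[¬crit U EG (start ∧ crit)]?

4

Sat(¬crit) = {t4, t5, t6}
Sat(start ∧ crit) = {t1, t3, t7}
EG (start ∧ crit): greatest fixpoint, start Z0 = {t1, t3, t7}, keep only states in Sat with some successor in Z. Z1 = {t3, t7}; fixed.
Sat(EG (start ∧ crit)) = {t3, t7}
E[¬crit U EG (start ∧ crit)]: least fixpoint, start Z0 = Sat(EG (start ∧ crit)) = {t3, t7}, add states in Sat(¬crit) with some successor in Z. Z1 = {t3, t4, t7}; Z2 = {t3, t4, t6, t7}; fixed.
Sat(E[¬crit U EG (start ∧ crit)]) = {t3, t4, t6, t7}
|Sat(E[¬crit U EG (start ∧ crit)])| = |{t3, t4, t6, t7}| = 4.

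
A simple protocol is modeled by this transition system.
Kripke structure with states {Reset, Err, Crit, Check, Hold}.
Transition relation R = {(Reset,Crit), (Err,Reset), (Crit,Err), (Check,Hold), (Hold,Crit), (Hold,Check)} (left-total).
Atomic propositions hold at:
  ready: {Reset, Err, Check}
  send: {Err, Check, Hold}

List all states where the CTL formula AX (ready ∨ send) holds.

Sat(ready ∨ send) = {Reset, Err, Check, Hold}
Sat(AX (ready ∨ send)) = {s : every successor in {Reset, Err, Check, Hold}} = {Err, Crit, Check}

{Err, Crit, Check}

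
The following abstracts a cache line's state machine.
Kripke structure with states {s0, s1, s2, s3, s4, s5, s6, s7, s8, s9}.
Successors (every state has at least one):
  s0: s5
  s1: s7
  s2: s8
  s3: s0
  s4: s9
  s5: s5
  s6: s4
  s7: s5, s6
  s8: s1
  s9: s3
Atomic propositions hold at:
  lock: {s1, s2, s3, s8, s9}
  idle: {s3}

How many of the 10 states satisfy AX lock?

4

Sat(AX lock) = {s : every successor in {s1, s2, s3, s8, s9}} = {s2, s4, s8, s9}
|Sat(AX lock)| = |{s2, s4, s8, s9}| = 4.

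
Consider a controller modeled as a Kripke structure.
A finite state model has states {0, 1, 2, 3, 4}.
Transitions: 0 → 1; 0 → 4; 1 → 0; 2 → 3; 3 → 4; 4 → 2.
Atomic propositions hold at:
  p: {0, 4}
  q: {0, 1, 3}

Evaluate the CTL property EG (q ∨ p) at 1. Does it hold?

Sat(q ∨ p) = {0, 1, 3, 4}
EG (q ∨ p): greatest fixpoint, start Z0 = {0, 1, 3, 4}, keep only states in Sat with some successor in Z. Z1 = {0, 1, 3}; Z2 = {0, 1}; fixed.
Sat(EG (q ∨ p)) = {0, 1}
1 ∈ Sat(EG (q ∨ p)) = {0, 1}, so the formula holds at 1.

Yes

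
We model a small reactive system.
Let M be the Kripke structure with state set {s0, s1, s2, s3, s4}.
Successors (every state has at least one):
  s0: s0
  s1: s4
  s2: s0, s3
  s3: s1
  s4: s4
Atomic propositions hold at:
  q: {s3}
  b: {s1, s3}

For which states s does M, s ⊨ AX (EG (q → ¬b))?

Sat(¬b) = {s0, s2, s4}
Sat(q → ¬b) = {s0, s1, s2, s4}
EG (q → ¬b): greatest fixpoint, start Z0 = {s0, s1, s2, s4}, keep only states in Sat with some successor in Z. Already a fixed point.
Sat(EG (q → ¬b)) = {s0, s1, s2, s4}
Sat(AX (EG (q → ¬b))) = {s : every successor in {s0, s1, s2, s4}} = {s0, s1, s3, s4}

{s0, s1, s3, s4}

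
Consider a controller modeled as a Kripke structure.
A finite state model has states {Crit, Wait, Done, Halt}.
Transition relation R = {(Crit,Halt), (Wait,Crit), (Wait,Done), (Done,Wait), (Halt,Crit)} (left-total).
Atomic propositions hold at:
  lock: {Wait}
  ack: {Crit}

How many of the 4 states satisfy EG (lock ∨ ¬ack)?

Sat(¬ack) = {Wait, Done, Halt}
Sat(lock ∨ ¬ack) = {Wait, Done, Halt}
EG (lock ∨ ¬ack): greatest fixpoint, start Z0 = {Wait, Done, Halt}, keep only states in Sat with some successor in Z. Z1 = {Wait, Done}; fixed.
Sat(EG (lock ∨ ¬ack)) = {Wait, Done}
|Sat(EG (lock ∨ ¬ack))| = |{Wait, Done}| = 2.

2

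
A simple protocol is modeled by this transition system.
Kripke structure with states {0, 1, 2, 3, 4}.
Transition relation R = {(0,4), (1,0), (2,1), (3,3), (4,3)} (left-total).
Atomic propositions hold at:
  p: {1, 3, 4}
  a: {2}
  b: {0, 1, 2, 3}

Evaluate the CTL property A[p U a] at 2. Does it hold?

Yes

A[p U a]: least fixpoint, start Z0 = Sat(a) = {2}, add states in Sat(p) with every successor in Z. Already a fixed point.
Sat(A[p U a]) = {2}
2 ∈ Sat(A[p U a]) = {2}, so the formula holds at 2.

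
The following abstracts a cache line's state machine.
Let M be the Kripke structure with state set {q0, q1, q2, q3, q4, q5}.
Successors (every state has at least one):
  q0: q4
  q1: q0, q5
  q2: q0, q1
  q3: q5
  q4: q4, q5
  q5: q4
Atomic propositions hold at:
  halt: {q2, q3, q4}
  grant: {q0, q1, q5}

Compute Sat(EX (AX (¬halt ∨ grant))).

Sat(¬halt) = {q0, q1, q5}
Sat(¬halt ∨ grant) = {q0, q1, q5}
Sat(AX (¬halt ∨ grant)) = {s : every successor in {q0, q1, q5}} = {q1, q2, q3}
Sat(EX (AX (¬halt ∨ grant))) = {s : some successor in {q1, q2, q3}} = {q2}

{q2}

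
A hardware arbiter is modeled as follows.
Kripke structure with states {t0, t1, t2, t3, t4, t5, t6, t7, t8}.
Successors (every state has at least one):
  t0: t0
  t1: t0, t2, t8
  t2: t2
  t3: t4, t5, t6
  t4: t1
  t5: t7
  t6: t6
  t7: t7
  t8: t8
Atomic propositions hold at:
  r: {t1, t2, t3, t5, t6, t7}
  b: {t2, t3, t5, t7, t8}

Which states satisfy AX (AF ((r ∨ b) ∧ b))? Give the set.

Sat(r ∨ b) = {t1, t2, t3, t5, t6, t7, t8}
Sat((r ∨ b) ∧ b) = {t2, t3, t5, t7, t8}
AF ((r ∨ b) ∧ b): least fixpoint, start Z0 = {t2, t3, t5, t7, t8}, add states with every successor in Z. Already a fixed point.
Sat(AF ((r ∨ b) ∧ b)) = {t2, t3, t5, t7, t8}
Sat(AX (AF ((r ∨ b) ∧ b))) = {s : every successor in {t2, t3, t5, t7, t8}} = {t2, t5, t7, t8}

{t2, t5, t7, t8}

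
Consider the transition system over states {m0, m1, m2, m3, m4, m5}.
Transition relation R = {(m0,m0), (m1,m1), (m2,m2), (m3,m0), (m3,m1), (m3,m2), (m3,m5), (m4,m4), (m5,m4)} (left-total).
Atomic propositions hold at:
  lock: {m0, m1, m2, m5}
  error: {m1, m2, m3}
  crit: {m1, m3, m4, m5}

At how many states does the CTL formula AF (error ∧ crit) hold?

2

Sat(error ∧ crit) = {m1, m3}
AF (error ∧ crit): least fixpoint, start Z0 = {m1, m3}, add states with every successor in Z. Already a fixed point.
Sat(AF (error ∧ crit)) = {m1, m3}
|Sat(AF (error ∧ crit))| = |{m1, m3}| = 2.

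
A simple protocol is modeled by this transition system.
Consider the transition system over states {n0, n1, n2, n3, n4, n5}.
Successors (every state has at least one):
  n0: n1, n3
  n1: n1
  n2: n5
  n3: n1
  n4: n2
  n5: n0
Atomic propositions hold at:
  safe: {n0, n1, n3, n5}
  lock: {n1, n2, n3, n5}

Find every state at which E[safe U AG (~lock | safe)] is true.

{n0, n1, n3, n5}

Sat(~lock) = {n0, n4}
Sat(~lock | safe) = {n0, n1, n3, n4, n5}
AG (~lock | safe): greatest fixpoint, start Z0 = {n0, n1, n3, n4, n5}, keep only states in Sat with every successor in Z. Z1 = {n0, n1, n3, n5}; fixed.
Sat(AG (~lock | safe)) = {n0, n1, n3, n5}
E[safe U AG (~lock | safe)]: least fixpoint, start Z0 = Sat(AG (~lock | safe)) = {n0, n1, n3, n5}, add states in Sat(safe) with some successor in Z. Already a fixed point.
Sat(E[safe U AG (~lock | safe)]) = {n0, n1, n3, n5}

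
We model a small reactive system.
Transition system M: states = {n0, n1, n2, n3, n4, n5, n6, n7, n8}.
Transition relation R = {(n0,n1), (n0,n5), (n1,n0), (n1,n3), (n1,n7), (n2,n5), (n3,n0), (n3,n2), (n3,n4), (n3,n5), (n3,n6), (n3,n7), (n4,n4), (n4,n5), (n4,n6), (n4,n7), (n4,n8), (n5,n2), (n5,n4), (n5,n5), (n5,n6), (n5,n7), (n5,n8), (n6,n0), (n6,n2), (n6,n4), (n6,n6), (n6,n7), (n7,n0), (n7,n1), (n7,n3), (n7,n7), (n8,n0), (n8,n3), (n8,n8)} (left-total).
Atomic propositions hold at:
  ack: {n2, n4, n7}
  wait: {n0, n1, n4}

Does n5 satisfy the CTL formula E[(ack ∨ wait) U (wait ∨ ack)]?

Sat(ack ∨ wait) = {n0, n1, n2, n4, n7}
Sat(wait ∨ ack) = {n0, n1, n2, n4, n7}
E[(ack ∨ wait) U (wait ∨ ack)]: least fixpoint, start Z0 = Sat((wait ∨ ack)) = {n0, n1, n2, n4, n7}, add states in Sat(ack ∨ wait) with some successor in Z. Already a fixed point.
Sat(E[(ack ∨ wait) U (wait ∨ ack)]) = {n0, n1, n2, n4, n7}
n5 ∉ Sat(E[(ack ∨ wait) U (wait ∨ ack)]) = {n0, n1, n2, n4, n7}, so the formula does not hold at n5.

No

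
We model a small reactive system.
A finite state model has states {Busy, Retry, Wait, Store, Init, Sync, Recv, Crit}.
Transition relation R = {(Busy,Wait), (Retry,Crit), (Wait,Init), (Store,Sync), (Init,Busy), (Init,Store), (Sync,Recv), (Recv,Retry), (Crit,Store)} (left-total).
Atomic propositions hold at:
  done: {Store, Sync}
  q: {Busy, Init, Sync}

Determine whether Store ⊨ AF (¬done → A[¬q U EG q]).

Yes

Sat(¬done) = {Busy, Retry, Wait, Init, Recv, Crit}
Sat(¬q) = {Retry, Wait, Store, Recv, Crit}
EG q: greatest fixpoint, start Z0 = {Busy, Init, Sync}, keep only states in Sat with some successor in Z. Z1 = {Init}; Z2 = ∅; fixed.
Sat(EG q) = ∅
A[¬q U EG q]: least fixpoint, start Z0 = Sat(EG q) = ∅, add states in Sat(¬q) with every successor in Z. Already a fixed point.
Sat(A[¬q U EG q]) = ∅
Sat(¬done → A[¬q U EG q]) = {Store, Sync}
AF (¬done → A[¬q U EG q]): least fixpoint, start Z0 = {Store, Sync}, add states with every successor in Z. Z1 = {Store, Sync, Crit}; Z2 = {Retry, Store, Sync, Crit}; Z3 = {Retry, Store, Sync, Recv, Crit}; fixed.
Sat(AF (¬done → A[¬q U EG q])) = {Retry, Store, Sync, Recv, Crit}
Store ∈ Sat(AF (¬done → A[¬q U EG q])) = {Retry, Store, Sync, Recv, Crit}, so the formula holds at Store.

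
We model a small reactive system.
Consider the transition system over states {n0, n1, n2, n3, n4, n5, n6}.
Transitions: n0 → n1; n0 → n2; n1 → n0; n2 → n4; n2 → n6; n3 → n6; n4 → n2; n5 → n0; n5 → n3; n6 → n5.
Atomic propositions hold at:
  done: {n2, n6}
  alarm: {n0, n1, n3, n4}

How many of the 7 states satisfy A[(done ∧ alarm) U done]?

Sat(done ∧ alarm) = ∅
A[(done ∧ alarm) U done]: least fixpoint, start Z0 = Sat(done) = {n2, n6}, add states in Sat(done ∧ alarm) with every successor in Z. Already a fixed point.
Sat(A[(done ∧ alarm) U done]) = {n2, n6}
|Sat(A[(done ∧ alarm) U done])| = |{n2, n6}| = 2.

2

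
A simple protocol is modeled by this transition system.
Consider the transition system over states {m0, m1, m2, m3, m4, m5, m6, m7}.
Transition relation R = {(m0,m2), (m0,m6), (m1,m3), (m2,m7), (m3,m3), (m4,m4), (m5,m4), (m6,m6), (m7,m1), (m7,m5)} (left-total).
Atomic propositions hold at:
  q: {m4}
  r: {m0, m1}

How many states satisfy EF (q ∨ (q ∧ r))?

5

Sat(q ∧ r) = ∅
Sat(q ∨ (q ∧ r)) = {m4}
EF (q ∨ (q ∧ r)): least fixpoint, start Z0 = {m4}, add states with some successor in Z. Z1 = {m4, m5}; Z2 = {m4, m5, m7}; Z3 = {m2, m4, m5, m7}; Z4 = {m0, m2, m4, m5, m7}; fixed.
Sat(EF (q ∨ (q ∧ r))) = {m0, m2, m4, m5, m7}
|Sat(EF (q ∨ (q ∧ r)))| = |{m0, m2, m4, m5, m7}| = 5.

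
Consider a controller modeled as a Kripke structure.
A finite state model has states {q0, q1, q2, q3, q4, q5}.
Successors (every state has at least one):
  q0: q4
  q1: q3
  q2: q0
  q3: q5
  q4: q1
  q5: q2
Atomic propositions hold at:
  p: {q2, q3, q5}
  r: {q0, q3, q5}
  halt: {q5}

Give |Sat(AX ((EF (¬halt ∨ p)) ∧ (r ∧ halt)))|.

Sat(¬halt) = {q0, q1, q2, q3, q4}
Sat(¬halt ∨ p) = {q0, q1, q2, q3, q4, q5}
EF (¬halt ∨ p): least fixpoint, start Z0 = {q0, q1, q2, q3, q4, q5}, add states with some successor in Z. Already a fixed point.
Sat(EF (¬halt ∨ p)) = {q0, q1, q2, q3, q4, q5}
Sat(r ∧ halt) = {q5}
Sat((EF (¬halt ∨ p)) ∧ (r ∧ halt)) = {q5}
Sat(AX ((EF (¬halt ∨ p)) ∧ (r ∧ halt))) = {s : every successor in {q5}} = {q3}
|Sat(AX ((EF (¬halt ∨ p)) ∧ (r ∧ halt)))| = |{q3}| = 1.

1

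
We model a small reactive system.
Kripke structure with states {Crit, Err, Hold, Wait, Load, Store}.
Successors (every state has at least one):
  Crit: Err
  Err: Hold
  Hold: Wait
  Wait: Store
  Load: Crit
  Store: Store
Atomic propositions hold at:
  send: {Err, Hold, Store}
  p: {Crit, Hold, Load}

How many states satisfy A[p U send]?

5

A[p U send]: least fixpoint, start Z0 = Sat(send) = {Err, Hold, Store}, add states in Sat(p) with every successor in Z. Z1 = {Crit, Err, Hold, Store}; Z2 = {Crit, Err, Hold, Load, Store}; fixed.
Sat(A[p U send]) = {Crit, Err, Hold, Load, Store}
|Sat(A[p U send])| = |{Crit, Err, Hold, Load, Store}| = 5.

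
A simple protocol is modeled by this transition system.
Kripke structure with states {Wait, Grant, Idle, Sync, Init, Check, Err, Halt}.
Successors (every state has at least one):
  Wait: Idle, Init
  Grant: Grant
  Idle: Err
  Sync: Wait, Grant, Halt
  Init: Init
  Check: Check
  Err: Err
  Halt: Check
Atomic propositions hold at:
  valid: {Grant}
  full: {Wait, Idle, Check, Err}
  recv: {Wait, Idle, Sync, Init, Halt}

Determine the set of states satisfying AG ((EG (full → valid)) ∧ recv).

Sat(full → valid) = {Grant, Sync, Init, Halt}
EG (full → valid): greatest fixpoint, start Z0 = {Grant, Sync, Init, Halt}, keep only states in Sat with some successor in Z. Z1 = {Grant, Sync, Init}; fixed.
Sat(EG (full → valid)) = {Grant, Sync, Init}
Sat((EG (full → valid)) ∧ recv) = {Sync, Init}
AG ((EG (full → valid)) ∧ recv): greatest fixpoint, start Z0 = {Sync, Init}, keep only states in Sat with every successor in Z. Z1 = {Init}; fixed.
Sat(AG ((EG (full → valid)) ∧ recv)) = {Init}

{Init}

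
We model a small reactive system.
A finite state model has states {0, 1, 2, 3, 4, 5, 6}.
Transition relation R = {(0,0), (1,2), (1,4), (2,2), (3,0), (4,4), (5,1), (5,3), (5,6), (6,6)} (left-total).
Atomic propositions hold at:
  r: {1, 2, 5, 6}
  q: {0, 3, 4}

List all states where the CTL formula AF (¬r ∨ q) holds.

Sat(¬r) = {0, 3, 4}
Sat(¬r ∨ q) = {0, 3, 4}
AF (¬r ∨ q): least fixpoint, start Z0 = {0, 3, 4}, add states with every successor in Z. Already a fixed point.
Sat(AF (¬r ∨ q)) = {0, 3, 4}

{0, 3, 4}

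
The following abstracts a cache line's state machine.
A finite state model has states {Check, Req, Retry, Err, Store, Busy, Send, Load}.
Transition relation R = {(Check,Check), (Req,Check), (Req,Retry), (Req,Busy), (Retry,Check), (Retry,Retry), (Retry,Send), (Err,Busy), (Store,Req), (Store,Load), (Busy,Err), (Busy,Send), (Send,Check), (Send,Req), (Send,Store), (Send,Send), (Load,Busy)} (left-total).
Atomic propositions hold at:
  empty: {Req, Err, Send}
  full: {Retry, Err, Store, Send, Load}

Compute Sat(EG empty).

{Send}

EG empty: greatest fixpoint, start Z0 = {Req, Err, Send}, keep only states in Sat with some successor in Z. Z1 = {Send}; fixed.
Sat(EG empty) = {Send}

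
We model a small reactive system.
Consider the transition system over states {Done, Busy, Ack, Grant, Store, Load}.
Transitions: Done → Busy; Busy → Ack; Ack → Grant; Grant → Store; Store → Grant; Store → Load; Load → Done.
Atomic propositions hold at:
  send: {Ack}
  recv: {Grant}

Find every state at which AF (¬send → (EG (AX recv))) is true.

Sat(¬send) = {Done, Busy, Grant, Store, Load}
Sat(AX recv) = {s : every successor in {Grant}} = {Ack}
EG (AX recv): greatest fixpoint, start Z0 = {Ack}, keep only states in Sat with some successor in Z. Z1 = ∅; fixed.
Sat(EG (AX recv)) = ∅
Sat(¬send → (EG (AX recv))) = {Ack}
AF (¬send → (EG (AX recv))): least fixpoint, start Z0 = {Ack}, add states with every successor in Z. Z1 = {Busy, Ack}; Z2 = {Done, Busy, Ack}; Z3 = {Done, Busy, Ack, Load}; fixed.
Sat(AF (¬send → (EG (AX recv)))) = {Done, Busy, Ack, Load}

{Done, Busy, Ack, Load}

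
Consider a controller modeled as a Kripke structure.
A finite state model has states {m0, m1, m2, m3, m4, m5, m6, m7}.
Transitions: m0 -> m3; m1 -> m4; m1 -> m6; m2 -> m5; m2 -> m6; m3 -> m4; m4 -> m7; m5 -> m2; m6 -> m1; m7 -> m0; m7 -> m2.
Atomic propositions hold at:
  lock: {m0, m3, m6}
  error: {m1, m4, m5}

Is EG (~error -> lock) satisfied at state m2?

Sat(~error) = {m0, m2, m3, m6, m7}
Sat(~error -> lock) = {m0, m1, m3, m4, m5, m6}
EG (~error -> lock): greatest fixpoint, start Z0 = {m0, m1, m3, m4, m5, m6}, keep only states in Sat with some successor in Z. Z1 = {m0, m1, m3, m6}; Z2 = {m0, m1, m6}; Z3 = {m1, m6}; fixed.
Sat(EG (~error -> lock)) = {m1, m6}
m2 ∉ Sat(EG (~error -> lock)) = {m1, m6}, so the formula does not hold at m2.

No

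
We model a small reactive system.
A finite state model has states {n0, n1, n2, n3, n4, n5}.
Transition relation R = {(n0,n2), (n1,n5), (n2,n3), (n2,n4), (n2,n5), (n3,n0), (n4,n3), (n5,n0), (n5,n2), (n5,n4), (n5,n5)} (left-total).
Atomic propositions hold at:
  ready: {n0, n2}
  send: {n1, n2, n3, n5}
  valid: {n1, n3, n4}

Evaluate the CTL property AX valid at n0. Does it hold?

No

Sat(AX valid) = {s : every successor in {n1, n3, n4}} = {n4}
n0 ∉ Sat(AX valid) = {n4}, so the formula does not hold at n0.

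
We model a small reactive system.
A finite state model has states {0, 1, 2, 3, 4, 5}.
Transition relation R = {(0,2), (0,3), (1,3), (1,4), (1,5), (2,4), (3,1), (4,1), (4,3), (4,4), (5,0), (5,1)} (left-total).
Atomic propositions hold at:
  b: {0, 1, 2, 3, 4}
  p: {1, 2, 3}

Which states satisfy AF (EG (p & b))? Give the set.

{1, 3}

Sat(p & b) = {1, 2, 3}
EG (p & b): greatest fixpoint, start Z0 = {1, 2, 3}, keep only states in Sat with some successor in Z. Z1 = {1, 3}; fixed.
Sat(EG (p & b)) = {1, 3}
AF (EG (p & b)): least fixpoint, start Z0 = {1, 3}, add states with every successor in Z. Already a fixed point.
Sat(AF (EG (p & b))) = {1, 3}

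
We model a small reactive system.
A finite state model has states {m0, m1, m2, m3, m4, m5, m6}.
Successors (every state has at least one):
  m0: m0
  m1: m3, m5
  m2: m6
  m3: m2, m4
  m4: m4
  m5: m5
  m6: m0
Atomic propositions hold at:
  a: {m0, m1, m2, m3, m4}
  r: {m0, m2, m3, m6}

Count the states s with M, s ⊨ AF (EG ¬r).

Sat(¬r) = {m1, m4, m5}
EG ¬r: greatest fixpoint, start Z0 = {m1, m4, m5}, keep only states in Sat with some successor in Z. Already a fixed point.
Sat(EG ¬r) = {m1, m4, m5}
AF (EG ¬r): least fixpoint, start Z0 = {m1, m4, m5}, add states with every successor in Z. Already a fixed point.
Sat(AF (EG ¬r)) = {m1, m4, m5}
|Sat(AF (EG ¬r))| = |{m1, m4, m5}| = 3.

3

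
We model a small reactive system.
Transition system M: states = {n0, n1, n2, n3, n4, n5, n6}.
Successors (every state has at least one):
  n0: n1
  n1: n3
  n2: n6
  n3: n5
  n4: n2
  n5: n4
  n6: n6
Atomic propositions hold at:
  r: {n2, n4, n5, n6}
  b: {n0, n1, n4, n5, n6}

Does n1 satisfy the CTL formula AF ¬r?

Yes

Sat(¬r) = {n0, n1, n3}
AF ¬r: least fixpoint, start Z0 = {n0, n1, n3}, add states with every successor in Z. Already a fixed point.
Sat(AF ¬r) = {n0, n1, n3}
n1 ∈ Sat(AF ¬r) = {n0, n1, n3}, so the formula holds at n1.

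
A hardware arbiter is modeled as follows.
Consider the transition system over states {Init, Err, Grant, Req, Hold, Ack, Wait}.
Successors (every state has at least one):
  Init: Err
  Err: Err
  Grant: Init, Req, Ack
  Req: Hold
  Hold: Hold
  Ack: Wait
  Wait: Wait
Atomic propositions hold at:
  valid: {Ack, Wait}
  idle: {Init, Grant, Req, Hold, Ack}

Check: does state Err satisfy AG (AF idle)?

No

AF idle: least fixpoint, start Z0 = {Init, Grant, Req, Hold, Ack}, add states with every successor in Z. Already a fixed point.
Sat(AF idle) = {Init, Grant, Req, Hold, Ack}
AG (AF idle): greatest fixpoint, start Z0 = {Init, Grant, Req, Hold, Ack}, keep only states in Sat with every successor in Z. Z1 = {Grant, Req, Hold}; Z2 = {Req, Hold}; fixed.
Sat(AG (AF idle)) = {Req, Hold}
Err ∉ Sat(AG (AF idle)) = {Req, Hold}, so the formula does not hold at Err.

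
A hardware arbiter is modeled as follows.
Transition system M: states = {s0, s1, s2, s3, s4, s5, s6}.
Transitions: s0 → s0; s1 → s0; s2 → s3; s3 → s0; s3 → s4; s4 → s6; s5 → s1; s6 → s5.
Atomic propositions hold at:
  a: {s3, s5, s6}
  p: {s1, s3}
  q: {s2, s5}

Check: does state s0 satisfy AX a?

Sat(AX a) = {s : every successor in {s3, s5, s6}} = {s2, s4, s6}
s0 ∉ Sat(AX a) = {s2, s4, s6}, so the formula does not hold at s0.

No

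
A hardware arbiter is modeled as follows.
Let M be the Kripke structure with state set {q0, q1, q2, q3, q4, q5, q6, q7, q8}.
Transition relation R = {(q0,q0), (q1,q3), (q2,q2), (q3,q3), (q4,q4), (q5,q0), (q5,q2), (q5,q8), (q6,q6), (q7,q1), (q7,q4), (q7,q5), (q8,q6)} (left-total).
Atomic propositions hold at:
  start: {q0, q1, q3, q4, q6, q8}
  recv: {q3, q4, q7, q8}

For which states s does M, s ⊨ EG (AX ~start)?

{q2}

Sat(~start) = {q2, q5, q7}
Sat(AX ~start) = {s : every successor in {q2, q5, q7}} = {q2}
EG (AX ~start): greatest fixpoint, start Z0 = {q2}, keep only states in Sat with some successor in Z. Already a fixed point.
Sat(EG (AX ~start)) = {q2}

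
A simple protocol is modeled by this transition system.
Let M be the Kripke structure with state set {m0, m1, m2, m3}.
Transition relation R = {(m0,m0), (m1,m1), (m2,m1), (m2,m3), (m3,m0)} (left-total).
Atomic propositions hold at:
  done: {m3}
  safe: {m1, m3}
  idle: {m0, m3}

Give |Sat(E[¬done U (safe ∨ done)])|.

3

Sat(¬done) = {m0, m1, m2}
Sat(safe ∨ done) = {m1, m3}
E[¬done U (safe ∨ done)]: least fixpoint, start Z0 = Sat((safe ∨ done)) = {m1, m3}, add states in Sat(¬done) with some successor in Z. Z1 = {m1, m2, m3}; fixed.
Sat(E[¬done U (safe ∨ done)]) = {m1, m2, m3}
|Sat(E[¬done U (safe ∨ done)])| = |{m1, m2, m3}| = 3.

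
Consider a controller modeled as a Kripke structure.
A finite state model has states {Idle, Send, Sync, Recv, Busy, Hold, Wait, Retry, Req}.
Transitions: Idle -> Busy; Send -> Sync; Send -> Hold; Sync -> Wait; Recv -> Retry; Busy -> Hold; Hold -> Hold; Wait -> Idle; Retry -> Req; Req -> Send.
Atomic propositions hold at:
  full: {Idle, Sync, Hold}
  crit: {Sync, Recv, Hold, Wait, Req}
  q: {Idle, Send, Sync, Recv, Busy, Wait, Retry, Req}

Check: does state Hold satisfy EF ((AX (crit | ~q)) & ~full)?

Sat(~q) = {Hold}
Sat(crit | ~q) = {Sync, Recv, Hold, Wait, Req}
Sat(AX (crit | ~q)) = {s : every successor in {Sync, Recv, Hold, Wait, Req}} = {Send, Sync, Busy, Hold, Retry}
Sat(~full) = {Send, Recv, Busy, Wait, Retry, Req}
Sat((AX (crit | ~q)) & ~full) = {Send, Busy, Retry}
EF ((AX (crit | ~q)) & ~full): least fixpoint, start Z0 = {Send, Busy, Retry}, add states with some successor in Z. Z1 = {Idle, Send, Recv, Busy, Retry, Req}; Z2 = {Idle, Send, Recv, Busy, Wait, Retry, Req}; Z3 = {Idle, Send, Sync, Recv, Busy, Wait, Retry, Req}; fixed.
Sat(EF ((AX (crit | ~q)) & ~full)) = {Idle, Send, Sync, Recv, Busy, Wait, Retry, Req}
Hold ∉ Sat(EF ((AX (crit | ~q)) & ~full)) = {Idle, Send, Sync, Recv, Busy, Wait, Retry, Req}, so the formula does not hold at Hold.

No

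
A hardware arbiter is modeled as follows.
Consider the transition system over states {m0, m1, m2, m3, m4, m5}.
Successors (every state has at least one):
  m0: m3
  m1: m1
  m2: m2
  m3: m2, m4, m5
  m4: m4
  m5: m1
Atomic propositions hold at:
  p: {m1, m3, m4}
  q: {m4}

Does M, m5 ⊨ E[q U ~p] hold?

Sat(~p) = {m0, m2, m5}
E[q U ~p]: least fixpoint, start Z0 = Sat(~p) = {m0, m2, m5}, add states in Sat(q) with some successor in Z. Already a fixed point.
Sat(E[q U ~p]) = {m0, m2, m5}
m5 ∈ Sat(E[q U ~p]) = {m0, m2, m5}, so the formula holds at m5.

Yes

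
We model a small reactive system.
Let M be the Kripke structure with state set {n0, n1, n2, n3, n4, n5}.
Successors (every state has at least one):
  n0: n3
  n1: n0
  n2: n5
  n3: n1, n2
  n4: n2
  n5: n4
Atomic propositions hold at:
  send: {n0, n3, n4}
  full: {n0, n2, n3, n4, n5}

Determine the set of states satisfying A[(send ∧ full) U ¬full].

{n1}

Sat(send ∧ full) = {n0, n3, n4}
Sat(¬full) = {n1}
A[(send ∧ full) U ¬full]: least fixpoint, start Z0 = Sat(¬full) = {n1}, add states in Sat(send ∧ full) with every successor in Z. Already a fixed point.
Sat(A[(send ∧ full) U ¬full]) = {n1}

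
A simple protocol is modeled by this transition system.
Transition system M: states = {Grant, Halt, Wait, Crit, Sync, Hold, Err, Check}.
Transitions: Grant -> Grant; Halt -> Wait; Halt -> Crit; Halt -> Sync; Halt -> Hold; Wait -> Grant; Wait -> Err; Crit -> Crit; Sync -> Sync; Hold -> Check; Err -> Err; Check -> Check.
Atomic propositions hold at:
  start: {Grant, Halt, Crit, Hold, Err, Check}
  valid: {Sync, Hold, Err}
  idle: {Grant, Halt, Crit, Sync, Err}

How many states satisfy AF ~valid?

Sat(~valid) = {Grant, Halt, Wait, Crit, Check}
AF ~valid: least fixpoint, start Z0 = {Grant, Halt, Wait, Crit, Check}, add states with every successor in Z. Z1 = {Grant, Halt, Wait, Crit, Hold, Check}; fixed.
Sat(AF ~valid) = {Grant, Halt, Wait, Crit, Hold, Check}
|Sat(AF ~valid)| = |{Grant, Halt, Wait, Crit, Hold, Check}| = 6.

6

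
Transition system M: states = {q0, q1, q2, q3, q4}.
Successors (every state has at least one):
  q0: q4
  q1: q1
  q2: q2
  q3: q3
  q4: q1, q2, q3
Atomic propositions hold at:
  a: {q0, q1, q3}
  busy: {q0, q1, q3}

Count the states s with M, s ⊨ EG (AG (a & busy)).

2

Sat(a & busy) = {q0, q1, q3}
AG (a & busy): greatest fixpoint, start Z0 = {q0, q1, q3}, keep only states in Sat with every successor in Z. Z1 = {q1, q3}; fixed.
Sat(AG (a & busy)) = {q1, q3}
EG (AG (a & busy)): greatest fixpoint, start Z0 = {q1, q3}, keep only states in Sat with some successor in Z. Already a fixed point.
Sat(EG (AG (a & busy))) = {q1, q3}
|Sat(EG (AG (a & busy)))| = |{q1, q3}| = 2.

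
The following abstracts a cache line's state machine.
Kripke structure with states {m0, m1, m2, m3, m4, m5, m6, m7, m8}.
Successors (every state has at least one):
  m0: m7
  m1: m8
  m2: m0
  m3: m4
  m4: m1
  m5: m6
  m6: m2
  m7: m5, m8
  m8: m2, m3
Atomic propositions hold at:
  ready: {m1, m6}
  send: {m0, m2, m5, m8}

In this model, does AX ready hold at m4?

Yes

Sat(AX ready) = {s : every successor in {m1, m6}} = {m4, m5}
m4 ∈ Sat(AX ready) = {m4, m5}, so the formula holds at m4.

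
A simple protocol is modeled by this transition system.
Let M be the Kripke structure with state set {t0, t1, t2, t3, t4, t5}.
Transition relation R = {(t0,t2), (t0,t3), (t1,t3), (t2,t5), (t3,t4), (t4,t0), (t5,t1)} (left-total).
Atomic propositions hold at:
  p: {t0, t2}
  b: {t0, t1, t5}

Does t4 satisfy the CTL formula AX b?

Yes

Sat(AX b) = {s : every successor in {t0, t1, t5}} = {t2, t4, t5}
t4 ∈ Sat(AX b) = {t2, t4, t5}, so the formula holds at t4.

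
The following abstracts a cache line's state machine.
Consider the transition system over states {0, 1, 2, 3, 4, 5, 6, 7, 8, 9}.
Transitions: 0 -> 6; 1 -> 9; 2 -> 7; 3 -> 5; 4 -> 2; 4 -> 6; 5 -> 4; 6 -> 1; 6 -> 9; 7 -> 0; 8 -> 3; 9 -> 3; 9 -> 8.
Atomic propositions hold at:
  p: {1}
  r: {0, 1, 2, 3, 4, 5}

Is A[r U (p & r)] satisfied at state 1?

Sat(p & r) = {1}
A[r U (p & r)]: least fixpoint, start Z0 = Sat((p & r)) = {1}, add states in Sat(r) with every successor in Z. Already a fixed point.
Sat(A[r U (p & r)]) = {1}
1 ∈ Sat(A[r U (p & r)]) = {1}, so the formula holds at 1.

Yes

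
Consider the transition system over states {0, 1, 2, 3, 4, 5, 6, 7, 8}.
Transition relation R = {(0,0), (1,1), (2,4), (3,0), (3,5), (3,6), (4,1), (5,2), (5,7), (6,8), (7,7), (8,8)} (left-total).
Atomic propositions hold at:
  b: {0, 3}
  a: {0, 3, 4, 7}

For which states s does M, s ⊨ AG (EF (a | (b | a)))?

{0, 7}

Sat(b | a) = {0, 3, 4, 7}
Sat(a | (b | a)) = {0, 3, 4, 7}
EF (a | (b | a)): least fixpoint, start Z0 = {0, 3, 4, 7}, add states with some successor in Z. Z1 = {0, 2, 3, 4, 5, 7}; fixed.
Sat(EF (a | (b | a))) = {0, 2, 3, 4, 5, 7}
AG (EF (a | (b | a))): greatest fixpoint, start Z0 = {0, 2, 3, 4, 5, 7}, keep only states in Sat with every successor in Z. Z1 = {0, 2, 5, 7}; Z2 = {0, 5, 7}; Z3 = {0, 7}; fixed.
Sat(AG (EF (a | (b | a)))) = {0, 7}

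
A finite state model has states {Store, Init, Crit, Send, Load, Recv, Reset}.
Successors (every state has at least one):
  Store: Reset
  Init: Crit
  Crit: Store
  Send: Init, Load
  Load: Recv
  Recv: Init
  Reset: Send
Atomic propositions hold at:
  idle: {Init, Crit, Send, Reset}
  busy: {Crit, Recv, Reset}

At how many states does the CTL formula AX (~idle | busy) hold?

4

Sat(~idle) = {Store, Load, Recv}
Sat(~idle | busy) = {Store, Crit, Load, Recv, Reset}
Sat(AX (~idle | busy)) = {s : every successor in {Store, Crit, Load, Recv, Reset}} = {Store, Init, Crit, Load}
|Sat(AX (~idle | busy))| = |{Store, Init, Crit, Load}| = 4.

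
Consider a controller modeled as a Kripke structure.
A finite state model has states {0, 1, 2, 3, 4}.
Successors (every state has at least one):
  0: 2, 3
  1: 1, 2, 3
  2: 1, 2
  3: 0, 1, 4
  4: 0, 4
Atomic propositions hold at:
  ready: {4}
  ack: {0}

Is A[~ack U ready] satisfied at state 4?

Yes

Sat(~ack) = {1, 2, 3, 4}
A[~ack U ready]: least fixpoint, start Z0 = Sat(ready) = {4}, add states in Sat(~ack) with every successor in Z. Already a fixed point.
Sat(A[~ack U ready]) = {4}
4 ∈ Sat(A[~ack U ready]) = {4}, so the formula holds at 4.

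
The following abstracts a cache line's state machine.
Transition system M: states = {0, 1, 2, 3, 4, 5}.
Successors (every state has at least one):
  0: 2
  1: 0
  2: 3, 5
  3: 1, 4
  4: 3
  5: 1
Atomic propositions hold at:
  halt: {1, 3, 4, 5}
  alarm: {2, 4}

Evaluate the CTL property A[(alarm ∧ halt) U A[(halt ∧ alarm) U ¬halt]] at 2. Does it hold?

Yes

Sat(alarm ∧ halt) = {4}
Sat(halt ∧ alarm) = {4}
Sat(¬halt) = {0, 2}
A[(halt ∧ alarm) U ¬halt]: least fixpoint, start Z0 = Sat(¬halt) = {0, 2}, add states in Sat(halt ∧ alarm) with every successor in Z. Already a fixed point.
Sat(A[(halt ∧ alarm) U ¬halt]) = {0, 2}
A[(alarm ∧ halt) U A[(halt ∧ alarm) U ¬halt]]: least fixpoint, start Z0 = Sat(A[(halt ∧ alarm) U ¬halt]) = {0, 2}, add states in Sat(alarm ∧ halt) with every successor in Z. Already a fixed point.
Sat(A[(alarm ∧ halt) U A[(halt ∧ alarm) U ¬halt]]) = {0, 2}
2 ∈ Sat(A[(alarm ∧ halt) U A[(halt ∧ alarm) U ¬halt]]) = {0, 2}, so the formula holds at 2.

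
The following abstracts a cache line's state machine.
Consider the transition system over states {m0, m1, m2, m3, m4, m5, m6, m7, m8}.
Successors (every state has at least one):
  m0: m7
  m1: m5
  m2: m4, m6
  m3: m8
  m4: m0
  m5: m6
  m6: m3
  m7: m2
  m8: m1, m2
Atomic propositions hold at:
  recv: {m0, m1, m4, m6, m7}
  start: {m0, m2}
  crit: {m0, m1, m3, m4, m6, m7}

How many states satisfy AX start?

Sat(AX start) = {s : every successor in {m0, m2}} = {m4, m7}
|Sat(AX start)| = |{m4, m7}| = 2.

2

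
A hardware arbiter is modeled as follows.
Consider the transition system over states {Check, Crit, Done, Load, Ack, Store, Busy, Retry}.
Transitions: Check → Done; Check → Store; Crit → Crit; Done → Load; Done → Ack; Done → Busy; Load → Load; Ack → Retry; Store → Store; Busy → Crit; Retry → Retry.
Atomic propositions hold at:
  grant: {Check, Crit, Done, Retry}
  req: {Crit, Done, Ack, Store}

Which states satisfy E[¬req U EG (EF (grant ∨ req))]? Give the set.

{Check, Crit, Done, Ack, Store, Busy, Retry}

Sat(¬req) = {Check, Load, Busy, Retry}
Sat(grant ∨ req) = {Check, Crit, Done, Ack, Store, Retry}
EF (grant ∨ req): least fixpoint, start Z0 = {Check, Crit, Done, Ack, Store, Retry}, add states with some successor in Z. Z1 = {Check, Crit, Done, Ack, Store, Busy, Retry}; fixed.
Sat(EF (grant ∨ req)) = {Check, Crit, Done, Ack, Store, Busy, Retry}
EG (EF (grant ∨ req)): greatest fixpoint, start Z0 = {Check, Crit, Done, Ack, Store, Busy, Retry}, keep only states in Sat with some successor in Z. Already a fixed point.
Sat(EG (EF (grant ∨ req))) = {Check, Crit, Done, Ack, Store, Busy, Retry}
E[¬req U EG (EF (grant ∨ req))]: least fixpoint, start Z0 = Sat(EG (EF (grant ∨ req))) = {Check, Crit, Done, Ack, Store, Busy, Retry}, add states in Sat(¬req) with some successor in Z. Already a fixed point.
Sat(E[¬req U EG (EF (grant ∨ req))]) = {Check, Crit, Done, Ack, Store, Busy, Retry}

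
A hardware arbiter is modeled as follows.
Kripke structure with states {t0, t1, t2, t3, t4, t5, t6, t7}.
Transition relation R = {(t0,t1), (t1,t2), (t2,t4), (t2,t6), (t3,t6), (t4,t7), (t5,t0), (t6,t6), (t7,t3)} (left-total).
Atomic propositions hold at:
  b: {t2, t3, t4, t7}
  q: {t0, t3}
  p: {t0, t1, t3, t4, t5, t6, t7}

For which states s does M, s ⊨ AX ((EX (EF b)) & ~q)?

{t0, t1, t4}

EF b: least fixpoint, start Z0 = {t2, t3, t4, t7}, add states with some successor in Z. Z1 = {t1, t2, t3, t4, t7}; Z2 = {t0, t1, t2, t3, t4, t7}; Z3 = {t0, t1, t2, t3, t4, t5, t7}; fixed.
Sat(EF b) = {t0, t1, t2, t3, t4, t5, t7}
Sat(EX (EF b)) = {s : some successor in {t0, t1, t2, t3, t4, t5, t7}} = {t0, t1, t2, t4, t5, t7}
Sat(~q) = {t1, t2, t4, t5, t6, t7}
Sat((EX (EF b)) & ~q) = {t1, t2, t4, t5, t7}
Sat(AX ((EX (EF b)) & ~q)) = {s : every successor in {t1, t2, t4, t5, t7}} = {t0, t1, t4}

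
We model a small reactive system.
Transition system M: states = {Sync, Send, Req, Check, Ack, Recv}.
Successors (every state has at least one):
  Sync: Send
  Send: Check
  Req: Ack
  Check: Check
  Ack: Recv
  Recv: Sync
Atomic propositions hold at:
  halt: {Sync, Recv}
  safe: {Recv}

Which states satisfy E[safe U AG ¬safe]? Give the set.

{Sync, Send, Check, Recv}

Sat(¬safe) = {Sync, Send, Req, Check, Ack}
AG ¬safe: greatest fixpoint, start Z0 = {Sync, Send, Req, Check, Ack}, keep only states in Sat with every successor in Z. Z1 = {Sync, Send, Req, Check}; Z2 = {Sync, Send, Check}; fixed.
Sat(AG ¬safe) = {Sync, Send, Check}
E[safe U AG ¬safe]: least fixpoint, start Z0 = Sat(AG ¬safe) = {Sync, Send, Check}, add states in Sat(safe) with some successor in Z. Z1 = {Sync, Send, Check, Recv}; fixed.
Sat(E[safe U AG ¬safe]) = {Sync, Send, Check, Recv}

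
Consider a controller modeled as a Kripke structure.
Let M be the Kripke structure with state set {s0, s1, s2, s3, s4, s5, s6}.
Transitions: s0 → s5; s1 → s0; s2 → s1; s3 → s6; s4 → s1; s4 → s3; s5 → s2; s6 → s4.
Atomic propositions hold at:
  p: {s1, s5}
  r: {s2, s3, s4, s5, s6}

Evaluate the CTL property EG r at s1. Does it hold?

EG r: greatest fixpoint, start Z0 = {s2, s3, s4, s5, s6}, keep only states in Sat with some successor in Z. Z1 = {s3, s4, s5, s6}; Z2 = {s3, s4, s6}; fixed.
Sat(EG r) = {s3, s4, s6}
s1 ∉ Sat(EG r) = {s3, s4, s6}, so the formula does not hold at s1.

No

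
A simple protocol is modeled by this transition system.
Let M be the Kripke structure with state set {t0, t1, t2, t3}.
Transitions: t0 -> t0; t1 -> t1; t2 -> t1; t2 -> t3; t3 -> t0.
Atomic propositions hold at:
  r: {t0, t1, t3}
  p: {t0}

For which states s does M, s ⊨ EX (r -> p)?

{t0, t3}

Sat(r -> p) = {t0, t2}
Sat(EX (r -> p)) = {s : some successor in {t0, t2}} = {t0, t3}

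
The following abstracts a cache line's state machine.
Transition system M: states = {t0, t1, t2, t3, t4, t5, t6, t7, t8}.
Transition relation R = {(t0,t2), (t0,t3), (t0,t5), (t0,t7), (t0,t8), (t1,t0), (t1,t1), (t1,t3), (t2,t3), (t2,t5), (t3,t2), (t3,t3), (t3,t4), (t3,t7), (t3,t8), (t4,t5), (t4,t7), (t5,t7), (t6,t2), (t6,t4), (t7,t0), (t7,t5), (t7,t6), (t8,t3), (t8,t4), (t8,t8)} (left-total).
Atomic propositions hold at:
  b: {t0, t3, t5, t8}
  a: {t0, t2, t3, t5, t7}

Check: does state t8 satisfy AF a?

No

AF a: least fixpoint, start Z0 = {t0, t2, t3, t5, t7}, add states with every successor in Z. Z1 = {t0, t2, t3, t4, t5, t7}; Z2 = {t0, t2, t3, t4, t5, t6, t7}; fixed.
Sat(AF a) = {t0, t2, t3, t4, t5, t6, t7}
t8 ∉ Sat(AF a) = {t0, t2, t3, t4, t5, t6, t7}, so the formula does not hold at t8.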